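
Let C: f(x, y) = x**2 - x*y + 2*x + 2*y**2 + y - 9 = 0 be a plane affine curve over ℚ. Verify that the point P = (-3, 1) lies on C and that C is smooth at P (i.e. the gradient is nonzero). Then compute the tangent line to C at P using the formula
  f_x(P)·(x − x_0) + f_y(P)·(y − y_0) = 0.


Tangent line at P: -5*x + 8*y - 23 = 0.

Step 1: f(-3, 1) = 0, so P lies on C.
Step 2: partial derivatives
  f_x(x, y) = 2*x - y + 2, f_y(x, y) = -x + 4*y + 1.
  f_x(P) = -5, f_y(P) = 8 (gradient nonzero, so P is smooth).
Step 3: tangent line at P: -5·(x − -3) + 8·(y − 1) = 0.
Expanding: -5*x + 8*y - 23 = 0.


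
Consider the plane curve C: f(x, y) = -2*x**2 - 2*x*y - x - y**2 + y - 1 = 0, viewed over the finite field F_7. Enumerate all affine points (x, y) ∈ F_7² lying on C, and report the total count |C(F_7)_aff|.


Affine F_7-points: {(0, 3), (0, 5), (2, 2), (3, 1), (5, 0), (5, 5), (6, 1), (6, 2)}; count = 8.

For each of the 49 pairs (x, y) ∈ F_7², evaluate f(x, y) mod 7. Record the zeros.
  x = 0: [0↦6, 1↦6, 2↦4, 3↦0, 4↦1, 5↦0, 6↦4]  zeros at y ∈ {3, 5}
  x = 1: [0↦3, 1↦1, 2↦4, 3↦5, 4↦4, 5↦1, 6↦3]  zeros at y ∈ ∅
  x = 2: [0↦3, 1↦6, 2↦0, 3↦6, 4↦3, 5↦5, 6↦5]  zeros at y ∈ {2}
  x = 3: [0↦6, 1↦0, 2↦6, 3↦3, 4↦5, 5↦5, 6↦3]  zeros at y ∈ {1}
  x = 4: [0↦5, 1↦4, 2↦1, 3↦3, 4↦3, 5↦1, 6↦4]  zeros at y ∈ ∅
  x = 5: [0↦0, 1↦4, 2↦6, 3↦6, 4↦4, 5↦0, 6↦1]  zeros at y ∈ {0, 5}
  x = 6: [0↦5, 1↦0, 2↦0, 3↦5, 4↦1, 5↦2, 6↦1]  zeros at y ∈ {1, 2}
Collecting zeros: affine points = {(0, 3), (0, 5), (2, 2), (3, 1), (5, 0), (5, 5), (6, 1), (6, 2)}.
Total count |C(F_7)_aff| = 8.


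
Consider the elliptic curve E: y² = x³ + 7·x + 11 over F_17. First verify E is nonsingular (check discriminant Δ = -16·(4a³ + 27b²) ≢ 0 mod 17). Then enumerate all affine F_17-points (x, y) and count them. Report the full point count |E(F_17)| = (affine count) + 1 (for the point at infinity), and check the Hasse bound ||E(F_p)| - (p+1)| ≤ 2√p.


Affine points = {(1, 6), (1, 11), (2, 4), (2, 13), (3, 5), (3, 12), (4, 1), (4, 16), (5, 1), (5, 16), (8, 1), (8, 16), (9, 2), (9, 15), (11, 5), (11, 12), (12, 2), (12, 15), (13, 2), (13, 15)}; affine count = 20; |E(F_17)| = 21.

Discriminant check: Δ ∝ 4a³ + 27b² = 4·7³ + 27·11² = 4·343 + 27·121 ≡ 15 (mod 17). Nonzero ⇒ E is nonsingular.
For each x ∈ F_17, compute rhs = x³ + 7·x + 11 mod 17, then count y ∈ F_17 with y² ≡ rhs.
  x = 0: rhs = 11, matching y values: none (0 points).
  x = 1: rhs = 2, matching y values: 6, 11 (2 points).
  x = 2: rhs = 16, matching y values: 4, 13 (2 points).
  x = 3: rhs = 8, matching y values: 5, 12 (2 points).
  x = 4: rhs = 1, matching y values: 1, 16 (2 points).
  x = 5: rhs = 1, matching y values: 1, 16 (2 points).
  x = 6: rhs = 14, matching y values: none (0 points).
  x = 7: rhs = 12, matching y values: none (0 points).
  x = 8: rhs = 1, matching y values: 1, 16 (2 points).
  x = 9: rhs = 4, matching y values: 2, 15 (2 points).
  x = 10: rhs = 10, matching y values: none (0 points).
  x = 11: rhs = 8, matching y values: 5, 12 (2 points).
  x = 12: rhs = 4, matching y values: 2, 15 (2 points).
  x = 13: rhs = 4, matching y values: 2, 15 (2 points).
  x = 14: rhs = 14, matching y values: none (0 points).
  x = 15: rhs = 6, matching y values: none (0 points).
  x = 16: rhs = 3, matching y values: none (0 points).
Total affine count: 20.
Full point count |E(F_17)| = 20 + 1 = 21.
Hasse bound: |21 − (17+1)| = |3| = 3 ≤ 2√17 ≈ 8.2462 ✓.


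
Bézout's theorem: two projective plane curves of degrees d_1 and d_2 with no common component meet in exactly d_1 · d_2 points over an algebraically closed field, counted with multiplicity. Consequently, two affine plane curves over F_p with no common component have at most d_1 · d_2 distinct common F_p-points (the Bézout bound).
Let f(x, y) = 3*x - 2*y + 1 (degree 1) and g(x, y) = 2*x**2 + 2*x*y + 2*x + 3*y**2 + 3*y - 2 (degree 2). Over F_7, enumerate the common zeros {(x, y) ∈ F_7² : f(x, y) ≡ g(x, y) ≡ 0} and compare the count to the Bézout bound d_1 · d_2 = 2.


Common zeros: {(4, 3), (6, 6)}; count = 2; Bézout bound = 2.

deg(f) = 1, deg(g) = 2, so Bézout bound = 2.
Scan x ∈ F_7. For each x, list the y ∈ F_7 with f(x, y) ≡ 0 and those with g(x, y) ≡ 0 (mod 7); the common zeros in that column are the intersection.
  x = 0: f ≡ 0 at y ∈ {4}; g ≡ 0 at y ∈ ∅; common: ∅.
  x = 1: f ≡ 0 at y ∈ {2}; g ≡ 0 at y ∈ {4, 6}; common: ∅.
  x = 2: f ≡ 0 at y ∈ {0}; g ≡ 0 at y ∈ ∅; common: ∅.
  x = 3: f ≡ 0 at y ∈ {5}; g ≡ 0 at y ∈ ∅; common: ∅.
  x = 4: f ≡ 0 at y ∈ {3}; g ≡ 0 at y ∈ {3, 5}; common: {3}.
  x = 5: f ≡ 0 at y ∈ {1}; g ≡ 0 at y ∈ ∅; common: ∅.
  x = 6: f ≡ 0 at y ∈ {6}; g ≡ 0 at y ∈ {3, 6}; common: {6}.
Collecting: common zeros = {(4, 3), (6, 6)}, so the count is 2.
Comparison with the Bézout bound: 2 ≤ 2 = deg(f)·deg(g), as expected for curves with no common component (the bound is attained).


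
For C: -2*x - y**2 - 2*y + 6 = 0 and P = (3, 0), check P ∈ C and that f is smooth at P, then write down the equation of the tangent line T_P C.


Tangent line at P: -2*x - 2*y + 6 = 0.

Step 1: f(3, 0) = 0, so P lies on C.
Step 2: partial derivatives
  f_x(x, y) = -2, f_y(x, y) = -2*y - 2.
  f_x(P) = -2, f_y(P) = -2 (gradient nonzero, so P is smooth).
Step 3: tangent line at P: -2·(x − 3) + -2·(y − 0) = 0.
Expanding: -2*x - 2*y + 6 = 0.


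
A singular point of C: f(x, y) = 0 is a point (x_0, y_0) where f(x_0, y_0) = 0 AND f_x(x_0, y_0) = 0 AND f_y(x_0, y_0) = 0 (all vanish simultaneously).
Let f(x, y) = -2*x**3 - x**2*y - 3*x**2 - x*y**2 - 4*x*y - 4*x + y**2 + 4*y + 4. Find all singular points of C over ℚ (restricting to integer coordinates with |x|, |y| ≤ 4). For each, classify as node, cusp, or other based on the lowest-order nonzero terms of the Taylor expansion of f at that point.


Singular points: {(0, -2)}; classification: node.

Compute partial derivatives:
  f_x = -6*x**2 - 2*x*y - 6*x - y**2 - 4*y - 4.
  f_y = -x**2 - 2*x*y - 4*x + 2*y + 4.
Scan x_0 ∈ {−4, ..., 4}. For each x_0, f_y(x_0, y) is a polynomial in y; find its integer roots y ∈ {−4, ..., 4}, then test f_x and f at those candidates.
  x = -4: f_y(-4, y) = 10*y + 4; no integer root y with |y| ≤ 4.
  x = -3: f_y(-3, y) = 8*y + 7; no integer root y with |y| ≤ 4.
  x = -2: f_y(-2, y) = 6*y + 8; no integer root y with |y| ≤ 4.
  x = -1: f_y(-1, y) = 4*y + 7; no integer root y with |y| ≤ 4.
  x = 0: f_y(0, y) = 2*y + 4; vanishes at y ∈ {-2}. (0, -2): f_x = 0, f = 0 — SINGULAR.
  x = 1: f_y(1, y) = -1; no integer root y with |y| ≤ 4.
  x = 2: f_y(2, y) = -2*y - 8; vanishes at y ∈ {-4}. (2, -4): f_x = -24 ≠ 0.
  x = 3: f_y(3, y) = -4*y - 17; no integer root y with |y| ≤ 4.
  x = 4: f_y(4, y) = -6*y - 28; no integer root y with |y| ≤ 4.
Only singular point on the grid: (0, -2).
Classify: substitute x = 0 + u, y = -2 + v and expand: f = -2*u**3 - u**2*v - u**2 - u*v**2 + v**2.
No constant or linear terms (consistent with a singular point). Quadratic part: -u**2 + v**2. Cubic part: -2*u**3 - u**2*v - u*v**2.
The quadratic part v**2 - u**2 = (v − u)(v + u) splits into two distinct linear factors, so there are two distinct tangent lines y − -2 = ±(x − 0) — this is a node (ordinary double point).
Classification: node.


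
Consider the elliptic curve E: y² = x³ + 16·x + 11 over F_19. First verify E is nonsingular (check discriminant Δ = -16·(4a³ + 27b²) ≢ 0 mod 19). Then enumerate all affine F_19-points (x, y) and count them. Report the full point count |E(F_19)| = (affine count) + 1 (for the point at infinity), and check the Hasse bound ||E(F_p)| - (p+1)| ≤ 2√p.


Affine points = {(0, 7), (0, 12), (1, 3), (1, 16), (4, 5), (4, 14), (5, 8), (5, 11), (6, 0), (8, 9), (8, 10), (11, 6), (11, 13), (15, 4), (15, 15), (17, 3), (17, 16)}; affine count = 17; |E(F_19)| = 18.

Discriminant check: Δ ∝ 4a³ + 27b² = 4·16³ + 27·11² = 4·4096 + 27·121 ≡ 5 (mod 19). Nonzero ⇒ E is nonsingular.
For each x ∈ F_19, compute rhs = x³ + 16·x + 11 mod 19, then count y ∈ F_19 with y² ≡ rhs.
  x = 0: rhs = 11, matching y values: 7, 12 (2 points).
  x = 1: rhs = 9, matching y values: 3, 16 (2 points).
  x = 2: rhs = 13, matching y values: none (0 points).
  x = 3: rhs = 10, matching y values: none (0 points).
  x = 4: rhs = 6, matching y values: 5, 14 (2 points).
  x = 5: rhs = 7, matching y values: 8, 11 (2 points).
  x = 6: rhs = 0, matching y values: 0 (1 points).
  x = 7: rhs = 10, matching y values: none (0 points).
  x = 8: rhs = 5, matching y values: 9, 10 (2 points).
  x = 9: rhs = 10, matching y values: none (0 points).
  x = 10: rhs = 12, matching y values: none (0 points).
  x = 11: rhs = 17, matching y values: 6, 13 (2 points).
  x = 12: rhs = 12, matching y values: none (0 points).
  x = 13: rhs = 3, matching y values: none (0 points).
  x = 14: rhs = 15, matching y values: none (0 points).
  x = 15: rhs = 16, matching y values: 4, 15 (2 points).
  x = 16: rhs = 12, matching y values: none (0 points).
  x = 17: rhs = 9, matching y values: 3, 16 (2 points).
  x = 18: rhs = 13, matching y values: none (0 points).
Total affine count: 17.
Full point count |E(F_19)| = 17 + 1 = 18.
Hasse bound: |18 − (19+1)| = |-2| = 2 ≤ 2√19 ≈ 8.7178 ✓.


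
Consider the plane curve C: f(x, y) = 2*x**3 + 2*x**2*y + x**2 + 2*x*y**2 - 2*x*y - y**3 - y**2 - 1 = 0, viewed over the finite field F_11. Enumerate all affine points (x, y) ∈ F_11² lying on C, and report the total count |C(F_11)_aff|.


Affine F_11-points: {(0, 6), (2, 5), (3, 9), (4, 0), (7, 2), (8, 8), (9, 7), (10, 3)}; count = 8.

For each of the 121 pairs (x, y) ∈ F_11², evaluate f(x, y) mod 11. Record the zeros.
  x = 0: [0↦10, 1↦8, 2↦9, 3↦7, 4↦7, 5↦3, 6↦0, 7↦3, 8↦6, 9↦3, 10↦10]  zeros at y ∈ {6}
  x = 1: [0↦2, 1↦2, 2↦9, 3↦6, 4↦9, 5↦1, 6↦9, 7↦5, 8↦5, 9↦3, 10↦4]  zeros at y ∈ ∅
  x = 2: [0↦8, 1↦3, 2↦9, 3↦9, 4↦8, 5↦0, 6↦1, 7↦5, 8↦6, 9↦9, 10↦8]  zeros at y ∈ {5}
  x = 3: [0↦7, 1↦1, 2↦10, 3↦6, 4↦5, 5↦1, 6↦10, 7↦4, 8↦10, 9↦0, 10↦1]  zeros at y ∈ {9}
  x = 4: [0↦0, 1↦8, 2↦2, 3↦9, 4↦1, 5↦5, 6↦4, 7↦3, 8↦7, 9↦10, 10↦6]  zeros at y ∈ {0}
  x = 5: [0↦10, 1↦3, 2↦8, 3↦8, 4↦8, 5↦2, 6↦6, 7↦3, 8↦9, 9↦7, 10↦2]  zeros at y ∈ ∅
  x = 6: [0↦5, 1↦9, 2↦7, 3↦4, 4↦5, 5↦4, 6↦6, 7↦5, 8↦6, 9↦3, 10↦1]  zeros at y ∈ ∅
  x = 7: [0↦8, 1↦5, 2↦0, 3↦9, 4↦4, 5↦1, 6↦5, 7↦10, 8↦10, 9↦10, 10↦4]  zeros at y ∈ {2}
  x = 8: [0↦9, 1↦3, 2↦10, 3↦2, 4↦6, 5↦5, 6↦4, 7↦8, 8↦0, 9↦7, 10↦1]  zeros at y ∈ {8}
  x = 9: [0↦9, 1↦4, 2↦5, 3↦6, 4↦1, 5↦6, 6↦4, 7↦0, 8↦10, 9↦6, 10↦4]  zeros at y ∈ {7}
  x = 10: [0↦9, 1↦9, 2↦8, 3↦0, 4↦1, 5↦5, 6↦6, 7↦9, 8↦8, 9↦8, 10↦3]  zeros at y ∈ {3}
Collecting zeros: affine points = {(0, 6), (2, 5), (3, 9), (4, 0), (7, 2), (8, 8), (9, 7), (10, 3)}.
Total count |C(F_11)_aff| = 8.


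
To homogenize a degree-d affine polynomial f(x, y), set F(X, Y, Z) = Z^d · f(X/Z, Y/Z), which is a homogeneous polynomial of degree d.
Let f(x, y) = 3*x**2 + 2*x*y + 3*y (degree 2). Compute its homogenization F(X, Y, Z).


F(X, Y, Z) = 3*X**2 + 2*X*Y + 3*Y*Z

deg(f) = 2.
Substitute x = X/Z, y = Y/Z into f, then multiply by Z^2.
  monomial 3·x^2·y^0 ↦ 3·X^2·Y^0·Z^0.
  monomial 2·x^1·y^1 ↦ 2·X^1·Y^1·Z^0.
  monomial 3·x^0·y^1 ↦ 3·X^0·Y^1·Z^1.
Collecting: F(X, Y, Z) = 3*X**2 + 2*X*Y + 3*Y*Z.


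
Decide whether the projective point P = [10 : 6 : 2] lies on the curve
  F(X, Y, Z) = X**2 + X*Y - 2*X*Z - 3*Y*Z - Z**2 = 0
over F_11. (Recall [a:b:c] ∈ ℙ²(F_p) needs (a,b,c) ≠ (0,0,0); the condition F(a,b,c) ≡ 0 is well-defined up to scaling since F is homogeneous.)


F(10,6,2) ≡ 3 (mod 11); P is NOT on the curve.

Evaluate F(10, 6, 2) term-by-term (mod 11).
  X**2 ↦ 1·100·1·1 = 100
  X*Y ↦ 1·10·6·1 = 60
  -2*X*Z ↦ -2·10·1·2 = -40
  -3*Y*Z ↦ -3·1·6·2 = -36
  -Z**2 ↦ -1·1·1·4 = -4
Sum: F(10, 6, 2) = (100) + (60) + (-40) + (-36) + (-4) = 80.
Reducing mod 11: 80 ≡ 3 (mod 11).
Since F(a, b, c) ≡ 3 ≠ 0 (mod 11), P does NOT lie on the curve.


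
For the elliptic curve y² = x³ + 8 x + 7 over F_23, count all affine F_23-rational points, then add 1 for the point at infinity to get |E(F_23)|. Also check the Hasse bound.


Affine points = {(1, 4), (1, 19), (2, 10), (2, 13), (3, 9), (3, 14), (6, 8), (6, 15), (8, 10), (8, 13), (9, 7), (9, 16), (10, 11), (10, 12), (11, 0), (13, 10), (13, 13), (15, 11), (15, 12), (18, 7), (18, 16), (19, 7), (19, 16), (20, 5), (20, 18), (21, 11), (21, 12)}; affine count = 27; |E(F_23)| = 28.

Discriminant check: Δ ∝ 4a³ + 27b² = 4·8³ + 27·7² = 4·512 + 27·49 ≡ 13 (mod 23). Nonzero ⇒ E is nonsingular.
For each x ∈ F_23, compute rhs = x³ + 8·x + 7 mod 23, then count y ∈ F_23 with y² ≡ rhs.
  x = 0: rhs = 7, matching y values: none (0 points).
  x = 1: rhs = 16, matching y values: 4, 19 (2 points).
  x = 2: rhs = 8, matching y values: 10, 13 (2 points).
  x = 3: rhs = 12, matching y values: 9, 14 (2 points).
  x = 4: rhs = 11, matching y values: none (0 points).
  x = 5: rhs = 11, matching y values: none (0 points).
  x = 6: rhs = 18, matching y values: 8, 15 (2 points).
  x = 7: rhs = 15, matching y values: none (0 points).
  x = 8: rhs = 8, matching y values: 10, 13 (2 points).
  x = 9: rhs = 3, matching y values: 7, 16 (2 points).
  x = 10: rhs = 6, matching y values: 11, 12 (2 points).
  x = 11: rhs = 0, matching y values: 0 (1 points).
  x = 12: rhs = 14, matching y values: none (0 points).
  x = 13: rhs = 8, matching y values: 10, 13 (2 points).
  x = 14: rhs = 11, matching y values: none (0 points).
  x = 15: rhs = 6, matching y values: 11, 12 (2 points).
  x = 16: rhs = 22, matching y values: none (0 points).
  x = 17: rhs = 19, matching y values: none (0 points).
  x = 18: rhs = 3, matching y values: 7, 16 (2 points).
  x = 19: rhs = 3, matching y values: 7, 16 (2 points).
  x = 20: rhs = 2, matching y values: 5, 18 (2 points).
  x = 21: rhs = 6, matching y values: 11, 12 (2 points).
  x = 22: rhs = 21, matching y values: none (0 points).
Total affine count: 27.
Full point count |E(F_23)| = 27 + 1 = 28.
Hasse bound: |28 − (23+1)| = |4| = 4 ≤ 2√23 ≈ 9.5917 ✓.


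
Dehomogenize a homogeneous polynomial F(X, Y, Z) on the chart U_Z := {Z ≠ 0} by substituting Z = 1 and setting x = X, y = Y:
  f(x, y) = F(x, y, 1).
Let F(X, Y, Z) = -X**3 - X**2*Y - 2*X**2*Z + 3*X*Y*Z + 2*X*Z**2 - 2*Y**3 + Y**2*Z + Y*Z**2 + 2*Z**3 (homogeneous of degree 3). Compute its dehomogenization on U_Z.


f(x, y) = -x**3 - x**2*y - 2*x**2 + 3*x*y + 2*x - 2*y**3 + y**2 + y + 2

On U_Z we set Z = 1. Each monomial c·X^i·Y^j·Z^k in F becomes c·x^i·y^j·1^k = c·x^i·y^j.
Substituting Z = 1: F(X, Y, 1) = -x**3 - x**2*y - 2*x**2 + 3*x*y + 2*x - 2*y**3 + y**2 + y + 2.
Note: deg(f) ≤ deg(F) = 3; strict inequality happens when F is divisible by Z (lost terms).


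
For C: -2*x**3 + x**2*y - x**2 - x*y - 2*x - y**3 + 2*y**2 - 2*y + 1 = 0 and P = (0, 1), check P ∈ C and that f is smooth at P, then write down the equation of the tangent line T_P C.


Tangent line at P: -3*x - y + 1 = 0.

Step 1: f(0, 1) = 0, so P lies on C.
Step 2: partial derivatives
  f_x(x, y) = -6*x**2 + 2*x*y - 2*x - y - 2, f_y(x, y) = x**2 - x - 3*y**2 + 4*y - 2.
  f_x(P) = -3, f_y(P) = -1 (gradient nonzero, so P is smooth).
Step 3: tangent line at P: -3·(x − 0) + -1·(y − 1) = 0.
Expanding: -3*x - y + 1 = 0.


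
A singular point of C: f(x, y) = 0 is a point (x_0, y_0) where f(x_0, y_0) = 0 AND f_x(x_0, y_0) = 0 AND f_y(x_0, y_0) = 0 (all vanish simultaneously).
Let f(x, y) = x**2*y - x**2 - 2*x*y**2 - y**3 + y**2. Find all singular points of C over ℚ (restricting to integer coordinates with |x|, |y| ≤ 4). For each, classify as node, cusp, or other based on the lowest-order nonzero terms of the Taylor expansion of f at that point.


Singular points: {(0, 0)}; classification: node.

Compute partial derivatives:
  f_x = 2*x*y - 2*x - 2*y**2.
  f_y = x**2 - 4*x*y - 3*y**2 + 2*y.
Scan x_0 ∈ {−4, ..., 4}. For each x_0, f_y(x_0, y) is a polynomial in y; find its integer roots y ∈ {−4, ..., 4}, then test f_x and f at those candidates.
  x = -4: f_y(-4, y) = -3*y**2 + 18*y + 16; no integer root y with |y| ≤ 4.
  x = -3: f_y(-3, y) = -3*y**2 + 14*y + 9; no integer root y with |y| ≤ 4.
  x = -2: f_y(-2, y) = -3*y**2 + 10*y + 4; no integer root y with |y| ≤ 4.
  x = -1: f_y(-1, y) = -3*y**2 + 6*y + 1; no integer root y with |y| ≤ 4.
  x = 0: f_y(0, y) = -3*y**2 + 2*y; vanishes at y ∈ {0}. (0, 0): f_x = 0, f = 0 — SINGULAR.
  x = 1: f_y(1, y) = -3*y**2 - 2*y + 1; vanishes at y ∈ {-1}. (1, -1): f_x = -6 ≠ 0.
  x = 2: f_y(2, y) = -3*y**2 - 6*y + 4; no integer root y with |y| ≤ 4.
  x = 3: f_y(3, y) = -3*y**2 - 10*y + 9; no integer root y with |y| ≤ 4.
  x = 4: f_y(4, y) = -3*y**2 - 14*y + 16; no integer root y with |y| ≤ 4.
Only singular point on the grid: (0, 0).
Classify: substitute x = 0 + u, y = 0 + v and expand: f = u**2*v - u**2 - 2*u*v**2 - v**3 + v**2.
No constant or linear terms (consistent with a singular point). Quadratic part: -u**2 + v**2. Cubic part: u**2*v - 2*u*v**2 - v**3.
The quadratic part v**2 - u**2 = (v − u)(v + u) splits into two distinct linear factors, so there are two distinct tangent lines y − 0 = ±(x − 0) — this is a node (ordinary double point).
Classification: node.


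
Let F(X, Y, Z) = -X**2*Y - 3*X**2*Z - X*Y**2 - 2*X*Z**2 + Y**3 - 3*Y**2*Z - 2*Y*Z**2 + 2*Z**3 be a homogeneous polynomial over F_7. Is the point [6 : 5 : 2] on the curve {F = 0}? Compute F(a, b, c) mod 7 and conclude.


F(6,5,2) ≡ 1 (mod 7); P is NOT on the curve.

Evaluate F(6, 5, 2) term-by-term (mod 7).
  -X**2*Y ↦ -1·36·5·1 = -180
  -3*X**2*Z ↦ -3·36·1·2 = -216
  -X*Y**2 ↦ -1·6·25·1 = -150
  -2*X*Z**2 ↦ -2·6·1·4 = -48
  Y**3 ↦ 1·1·125·1 = 125
  -3*Y**2*Z ↦ -3·1·25·2 = -150
  -2*Y*Z**2 ↦ -2·1·5·4 = -40
  2*Z**3 ↦ 2·1·1·8 = 16
Sum: F(6, 5, 2) = (-180) + (-216) + (-150) + (-48) + (125) + (-150) + (-40) + (16) = -643.
Reducing mod 7: -643 ≡ 1 (mod 7).
Since F(a, b, c) ≡ 1 ≠ 0 (mod 7), P does NOT lie on the curve.


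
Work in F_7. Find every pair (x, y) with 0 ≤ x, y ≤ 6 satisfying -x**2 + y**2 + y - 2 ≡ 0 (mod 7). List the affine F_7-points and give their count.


Affine F_7-points: {(0, 1), (0, 5), (2, 2), (2, 4), (5, 2), (5, 4)}; count = 6.

For each of the 49 pairs (x, y) ∈ F_7², evaluate f(x, y) mod 7. Record the zeros.
  x = 0: [0↦5, 1↦0, 2↦4, 3↦3, 4↦4, 5↦0, 6↦5]  zeros at y ∈ {1, 5}
  x = 1: [0↦4, 1↦6, 2↦3, 3↦2, 4↦3, 5↦6, 6↦4]  zeros at y ∈ ∅
  x = 2: [0↦1, 1↦3, 2↦0, 3↦6, 4↦0, 5↦3, 6↦1]  zeros at y ∈ {2, 4}
  x = 3: [0↦3, 1↦5, 2↦2, 3↦1, 4↦2, 5↦5, 6↦3]  zeros at y ∈ ∅
  x = 4: [0↦3, 1↦5, 2↦2, 3↦1, 4↦2, 5↦5, 6↦3]  zeros at y ∈ ∅
  x = 5: [0↦1, 1↦3, 2↦0, 3↦6, 4↦0, 5↦3, 6↦1]  zeros at y ∈ {2, 4}
  x = 6: [0↦4, 1↦6, 2↦3, 3↦2, 4↦3, 5↦6, 6↦4]  zeros at y ∈ ∅
Collecting zeros: affine points = {(0, 1), (0, 5), (2, 2), (2, 4), (5, 2), (5, 4)}.
Total count |C(F_7)_aff| = 6.


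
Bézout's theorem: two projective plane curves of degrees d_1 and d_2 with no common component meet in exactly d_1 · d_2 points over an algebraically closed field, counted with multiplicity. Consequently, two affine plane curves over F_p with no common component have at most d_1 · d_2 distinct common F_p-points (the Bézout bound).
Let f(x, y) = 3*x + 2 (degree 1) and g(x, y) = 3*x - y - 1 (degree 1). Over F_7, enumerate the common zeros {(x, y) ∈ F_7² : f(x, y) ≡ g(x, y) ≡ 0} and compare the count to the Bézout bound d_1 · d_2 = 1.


Common zeros: {(4, 4)}; count = 1; Bézout bound = 1.

deg(f) = 1, deg(g) = 1, so Bézout bound = 1.
Scan x ∈ F_7. For each x, list the y ∈ F_7 with f(x, y) ≡ 0 and those with g(x, y) ≡ 0 (mod 7); the common zeros in that column are the intersection.
  x = 0: f ≡ 0 at y ∈ ∅; g ≡ 0 at y ∈ {6}; common: ∅.
  x = 1: f ≡ 0 at y ∈ ∅; g ≡ 0 at y ∈ {2}; common: ∅.
  x = 2: f ≡ 0 at y ∈ ∅; g ≡ 0 at y ∈ {5}; common: ∅.
  x = 3: f ≡ 0 at y ∈ ∅; g ≡ 0 at y ∈ {1}; common: ∅.
  x = 4: f ≡ 0 at y ∈ {0, 1, 2, 3, 4, 5, 6}; g ≡ 0 at y ∈ {4}; common: {4}.
  x = 5: f ≡ 0 at y ∈ ∅; g ≡ 0 at y ∈ {0}; common: ∅.
  x = 6: f ≡ 0 at y ∈ ∅; g ≡ 0 at y ∈ {3}; common: ∅.
Collecting: common zeros = {(4, 4)}, so the count is 1.
Comparison with the Bézout bound: 1 ≤ 1 = deg(f)·deg(g), as expected for curves with no common component (the bound is attained).


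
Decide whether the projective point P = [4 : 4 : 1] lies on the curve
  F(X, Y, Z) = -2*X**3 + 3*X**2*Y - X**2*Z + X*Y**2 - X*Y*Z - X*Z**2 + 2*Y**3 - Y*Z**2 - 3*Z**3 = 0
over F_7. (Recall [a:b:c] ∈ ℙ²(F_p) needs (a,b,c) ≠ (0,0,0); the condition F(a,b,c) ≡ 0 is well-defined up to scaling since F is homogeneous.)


F(4,4,1) ≡ 3 (mod 7); P is NOT on the curve.

Evaluate F(4, 4, 1) term-by-term (mod 7).
  -2*X**3 ↦ -2·64·1·1 = -128
  3*X**2*Y ↦ 3·16·4·1 = 192
  -X**2*Z ↦ -1·16·1·1 = -16
  X*Y**2 ↦ 1·4·16·1 = 64
  -X*Y*Z ↦ -1·4·4·1 = -16
  -X*Z**2 ↦ -1·4·1·1 = -4
  2*Y**3 ↦ 2·1·64·1 = 128
  -Y*Z**2 ↦ -1·1·4·1 = -4
  -3*Z**3 ↦ -3·1·1·1 = -3
Sum: F(4, 4, 1) = (-128) + (192) + (-16) + (64) + (-16) + (-4) + (128) + (-4) + (-3) = 213.
Reducing mod 7: 213 ≡ 3 (mod 7).
Since F(a, b, c) ≡ 3 ≠ 0 (mod 7), P does NOT lie on the curve.


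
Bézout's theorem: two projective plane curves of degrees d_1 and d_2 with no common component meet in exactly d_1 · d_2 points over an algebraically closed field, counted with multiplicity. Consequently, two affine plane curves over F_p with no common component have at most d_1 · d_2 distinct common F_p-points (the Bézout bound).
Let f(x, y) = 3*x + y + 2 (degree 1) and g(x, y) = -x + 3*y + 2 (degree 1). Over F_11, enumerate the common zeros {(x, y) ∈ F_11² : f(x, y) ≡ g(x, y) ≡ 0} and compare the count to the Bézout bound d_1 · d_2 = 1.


Common zeros: {(4, 8)}; count = 1; Bézout bound = 1.

deg(f) = 1, deg(g) = 1, so Bézout bound = 1.
Scan x ∈ F_11. For each x, list the y ∈ F_11 with f(x, y) ≡ 0 and those with g(x, y) ≡ 0 (mod 11); the common zeros in that column are the intersection.
  x = 0: f ≡ 0 at y ∈ {9}; g ≡ 0 at y ∈ {3}; common: ∅.
  x = 1: f ≡ 0 at y ∈ {6}; g ≡ 0 at y ∈ {7}; common: ∅.
  x = 2: f ≡ 0 at y ∈ {3}; g ≡ 0 at y ∈ {0}; common: ∅.
  x = 3: f ≡ 0 at y ∈ {0}; g ≡ 0 at y ∈ {4}; common: ∅.
  x = 4: f ≡ 0 at y ∈ {8}; g ≡ 0 at y ∈ {8}; common: {8}.
  x = 5: f ≡ 0 at y ∈ {5}; g ≡ 0 at y ∈ {1}; common: ∅.
  x = 6: f ≡ 0 at y ∈ {2}; g ≡ 0 at y ∈ {5}; common: ∅.
  x = 7: f ≡ 0 at y ∈ {10}; g ≡ 0 at y ∈ {9}; common: ∅.
  x = 8: f ≡ 0 at y ∈ {7}; g ≡ 0 at y ∈ {2}; common: ∅.
  x = 9: f ≡ 0 at y ∈ {4}; g ≡ 0 at y ∈ {6}; common: ∅.
  x = 10: f ≡ 0 at y ∈ {1}; g ≡ 0 at y ∈ {10}; common: ∅.
Collecting: common zeros = {(4, 8)}, so the count is 1.
Comparison with the Bézout bound: 1 ≤ 1 = deg(f)·deg(g), as expected for curves with no common component (the bound is attained).


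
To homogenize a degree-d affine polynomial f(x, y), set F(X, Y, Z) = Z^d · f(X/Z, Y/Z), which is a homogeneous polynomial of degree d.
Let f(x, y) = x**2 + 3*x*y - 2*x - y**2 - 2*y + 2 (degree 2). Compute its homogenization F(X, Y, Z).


F(X, Y, Z) = X**2 + 3*X*Y - 2*X*Z - Y**2 - 2*Y*Z + 2*Z**2

deg(f) = 2.
Substitute x = X/Z, y = Y/Z into f, then multiply by Z^2.
  monomial 1·x^2·y^0 ↦ 1·X^2·Y^0·Z^0.
  monomial 3·x^1·y^1 ↦ 3·X^1·Y^1·Z^0.
  monomial -2·x^1·y^0 ↦ -2·X^1·Y^0·Z^1.
  monomial -1·x^0·y^2 ↦ -1·X^0·Y^2·Z^0.
  monomial -2·x^0·y^1 ↦ -2·X^0·Y^1·Z^1.
  monomial 2·x^0·y^0 ↦ 2·X^0·Y^0·Z^2.
Collecting: F(X, Y, Z) = X**2 + 3*X*Y - 2*X*Z - Y**2 - 2*Y*Z + 2*Z**2.


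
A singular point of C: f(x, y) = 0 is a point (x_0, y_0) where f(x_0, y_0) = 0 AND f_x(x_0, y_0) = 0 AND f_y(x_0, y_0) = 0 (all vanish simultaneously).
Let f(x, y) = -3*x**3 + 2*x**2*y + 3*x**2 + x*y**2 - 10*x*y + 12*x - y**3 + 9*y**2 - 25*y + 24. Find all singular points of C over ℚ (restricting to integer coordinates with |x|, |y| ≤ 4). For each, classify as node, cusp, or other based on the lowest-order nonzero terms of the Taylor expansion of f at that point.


Singular points: {(1, 3)}; classification: cusp.

Compute partial derivatives:
  f_x = -9*x**2 + 4*x*y + 6*x + y**2 - 10*y + 12.
  f_y = 2*x**2 + 2*x*y - 10*x - 3*y**2 + 18*y - 25.
Scan x_0 ∈ {−4, ..., 4}. For each x_0, f_y(x_0, y) is a polynomial in y; find its integer roots y ∈ {−4, ..., 4}, then test f_x and f at those candidates.
  x = -4: f_y(-4, y) = -3*y**2 + 10*y + 47; no integer root y with |y| ≤ 4.
  x = -3: f_y(-3, y) = -3*y**2 + 12*y + 23; no integer root y with |y| ≤ 4.
  x = -2: f_y(-2, y) = -3*y**2 + 14*y + 3; no integer root y with |y| ≤ 4.
  x = -1: f_y(-1, y) = -3*y**2 + 16*y - 13; vanishes at y ∈ {1}. (-1, 1): f_x = -16 ≠ 0.
  x = 0: f_y(0, y) = -3*y**2 + 18*y - 25; no integer root y with |y| ≤ 4.
  x = 1: f_y(1, y) = -3*y**2 + 20*y - 33; vanishes at y ∈ {3}. (1, 3): f_x = 0, f = 0 — SINGULAR.
  x = 2: f_y(2, y) = -3*y**2 + 22*y - 37; no integer root y with |y| ≤ 4.
  x = 3: f_y(3, y) = -3*y**2 + 24*y - 37; no integer root y with |y| ≤ 4.
  x = 4: f_y(4, y) = -3*y**2 + 26*y - 33; no integer root y with |y| ≤ 4.
Only singular point on the grid: (1, 3).
Classify: substitute x = 1 + u, y = 3 + v and expand: f = -3*u**3 + 2*u**2*v + u*v**2 - v**3 + v**2.
No constant or linear terms (consistent with a singular point). Quadratic part: v**2. Cubic part: -3*u**3 + 2*u**2*v + u*v**2 - v**3.
The quadratic part v**2 is a perfect square, so there is a single (double) tangent line v = 0, i.e. y = 3. Restricting the cubic part to that line (v = 0) leaves -3*u**3 ≠ 0, so f is not divisible by v and the branch is v² ≈ 3*u**3 to lowest order — this is a cusp.
Classification: cusp.


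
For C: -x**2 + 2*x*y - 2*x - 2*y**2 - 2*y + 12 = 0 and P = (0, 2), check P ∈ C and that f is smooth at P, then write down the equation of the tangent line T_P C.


Tangent line at P: 2*x - 10*y + 20 = 0.

Step 1: f(0, 2) = 0, so P lies on C.
Step 2: partial derivatives
  f_x(x, y) = -2*x + 2*y - 2, f_y(x, y) = 2*x - 4*y - 2.
  f_x(P) = 2, f_y(P) = -10 (gradient nonzero, so P is smooth).
Step 3: tangent line at P: 2·(x − 0) + -10·(y − 2) = 0.
Expanding: 2*x - 10*y + 20 = 0.


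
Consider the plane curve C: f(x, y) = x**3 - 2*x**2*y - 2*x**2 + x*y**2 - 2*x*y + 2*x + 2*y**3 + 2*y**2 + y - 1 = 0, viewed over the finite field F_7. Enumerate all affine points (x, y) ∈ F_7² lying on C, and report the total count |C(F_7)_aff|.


Affine F_7-points: {(1, 0), (3, 0), (5, 0)}; count = 3.

For each of the 49 pairs (x, y) ∈ F_7², evaluate f(x, y) mod 7. Record the zeros.
  x = 0: [0↦6, 1↦4, 2↦4, 3↦4, 4↦2, 5↦3, 6↦5]  zeros at y ∈ ∅
  x = 1: [0↦0, 1↦2, 2↦1, 3↦2, 4↦3, 5↦2, 6↦4]  zeros at y ∈ {0}
  x = 2: [0↦3, 1↦5, 2↦6, 3↦4, 4↦4, 5↦4, 6↦2]  zeros at y ∈ ∅
  x = 3: [0↦0, 1↦5, 2↦4, 3↦2, 4↦4, 5↦1, 6↦5]  zeros at y ∈ {0}
  x = 4: [0↦4, 1↦1, 2↦1, 3↦2, 4↦2, 5↦6, 6↦5]  zeros at y ∈ ∅
  x = 5: [0↦0, 1↦6, 2↦3, 3↦3, 4↦4, 5↦4, 6↦1]  zeros at y ∈ {0}
  x = 6: [0↦1, 1↦5, 2↦2, 3↦4, 4↦2, 5↦1, 6↦6]  zeros at y ∈ ∅
Collecting zeros: affine points = {(1, 0), (3, 0), (5, 0)}.
Total count |C(F_7)_aff| = 3.


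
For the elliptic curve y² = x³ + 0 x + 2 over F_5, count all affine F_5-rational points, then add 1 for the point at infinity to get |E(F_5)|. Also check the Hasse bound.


Affine points = {(2, 0), (3, 2), (3, 3), (4, 1), (4, 4)}; affine count = 5; |E(F_5)| = 6.

Discriminant check: Δ ∝ 4a³ + 27b² = 4·0³ + 27·2² = 4·0 + 27·4 ≡ 3 (mod 5). Nonzero ⇒ E is nonsingular.
For each x ∈ F_5, compute rhs = x³ + 0·x + 2 mod 5, then count y ∈ F_5 with y² ≡ rhs.
  x = 0: rhs = 2, matching y values: none (0 points).
  x = 1: rhs = 3, matching y values: none (0 points).
  x = 2: rhs = 0, matching y values: 0 (1 points).
  x = 3: rhs = 4, matching y values: 2, 3 (2 points).
  x = 4: rhs = 1, matching y values: 1, 4 (2 points).
Total affine count: 5.
Full point count |E(F_5)| = 5 + 1 = 6.
Hasse bound: |6 − (5+1)| = |0| = 0 ≤ 2√5 ≈ 4.4721 ✓.


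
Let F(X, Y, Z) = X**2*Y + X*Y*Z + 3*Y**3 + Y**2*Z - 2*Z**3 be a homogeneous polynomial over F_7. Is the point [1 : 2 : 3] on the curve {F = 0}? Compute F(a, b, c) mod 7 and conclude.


F(1,2,3) ≡ 4 (mod 7); P is NOT on the curve.

Evaluate F(1, 2, 3) term-by-term (mod 7).
  X**2*Y ↦ 1·1·2·1 = 2
  X*Y*Z ↦ 1·1·2·3 = 6
  3*Y**3 ↦ 3·1·8·1 = 24
  Y**2*Z ↦ 1·1·4·3 = 12
  -2*Z**3 ↦ -2·1·1·27 = -54
Sum: F(1, 2, 3) = (2) + (6) + (24) + (12) + (-54) = -10.
Reducing mod 7: -10 ≡ 4 (mod 7).
Since F(a, b, c) ≡ 4 ≠ 0 (mod 7), P does NOT lie on the curve.


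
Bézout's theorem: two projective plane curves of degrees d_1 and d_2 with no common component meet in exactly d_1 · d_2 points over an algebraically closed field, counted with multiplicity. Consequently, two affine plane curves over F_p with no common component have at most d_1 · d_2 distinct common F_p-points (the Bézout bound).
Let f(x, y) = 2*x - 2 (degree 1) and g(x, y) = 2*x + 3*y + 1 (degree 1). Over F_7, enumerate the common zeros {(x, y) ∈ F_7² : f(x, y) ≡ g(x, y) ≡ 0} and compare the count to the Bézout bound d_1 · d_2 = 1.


Common zeros: {(1, 6)}; count = 1; Bézout bound = 1.

deg(f) = 1, deg(g) = 1, so Bézout bound = 1.
Scan x ∈ F_7. For each x, list the y ∈ F_7 with f(x, y) ≡ 0 and those with g(x, y) ≡ 0 (mod 7); the common zeros in that column are the intersection.
  x = 0: f ≡ 0 at y ∈ ∅; g ≡ 0 at y ∈ {2}; common: ∅.
  x = 1: f ≡ 0 at y ∈ {0, 1, 2, 3, 4, 5, 6}; g ≡ 0 at y ∈ {6}; common: {6}.
  x = 2: f ≡ 0 at y ∈ ∅; g ≡ 0 at y ∈ {3}; common: ∅.
  x = 3: f ≡ 0 at y ∈ ∅; g ≡ 0 at y ∈ {0}; common: ∅.
  x = 4: f ≡ 0 at y ∈ ∅; g ≡ 0 at y ∈ {4}; common: ∅.
  x = 5: f ≡ 0 at y ∈ ∅; g ≡ 0 at y ∈ {1}; common: ∅.
  x = 6: f ≡ 0 at y ∈ ∅; g ≡ 0 at y ∈ {5}; common: ∅.
Collecting: common zeros = {(1, 6)}, so the count is 1.
Comparison with the Bézout bound: 1 ≤ 1 = deg(f)·deg(g), as expected for curves with no common component (the bound is attained).


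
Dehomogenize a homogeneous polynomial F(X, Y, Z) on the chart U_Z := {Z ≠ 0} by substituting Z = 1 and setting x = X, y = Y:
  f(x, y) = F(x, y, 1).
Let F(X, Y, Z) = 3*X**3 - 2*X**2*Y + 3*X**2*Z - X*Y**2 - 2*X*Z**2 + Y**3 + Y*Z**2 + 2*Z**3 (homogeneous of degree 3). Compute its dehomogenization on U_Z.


f(x, y) = 3*x**3 - 2*x**2*y + 3*x**2 - x*y**2 - 2*x + y**3 + y + 2

On U_Z we set Z = 1. Each monomial c·X^i·Y^j·Z^k in F becomes c·x^i·y^j·1^k = c·x^i·y^j.
Substituting Z = 1: F(X, Y, 1) = 3*x**3 - 2*x**2*y + 3*x**2 - x*y**2 - 2*x + y**3 + y + 2.
Note: deg(f) ≤ deg(F) = 3; strict inequality happens when F is divisible by Z (lost terms).


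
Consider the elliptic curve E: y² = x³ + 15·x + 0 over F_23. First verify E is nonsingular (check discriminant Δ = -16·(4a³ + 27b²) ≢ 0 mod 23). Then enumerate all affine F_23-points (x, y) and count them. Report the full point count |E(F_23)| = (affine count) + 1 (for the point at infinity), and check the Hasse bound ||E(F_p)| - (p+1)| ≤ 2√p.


Affine points = {(0, 0), (1, 4), (1, 19), (3, 7), (3, 16), (4, 3), (4, 20), (5, 4), (5, 19), (9, 6), (9, 17), (10, 0), (11, 1), (11, 22), (13, 0), (15, 9), (15, 14), (16, 9), (16, 14), (17, 4), (17, 19), (21, 10), (21, 13)}; affine count = 23; |E(F_23)| = 24.

Discriminant check: Δ ∝ 4a³ + 27b² = 4·15³ + 27·0² = 4·3375 + 27·0 ≡ 22 (mod 23). Nonzero ⇒ E is nonsingular.
For each x ∈ F_23, compute rhs = x³ + 15·x + 0 mod 23, then count y ∈ F_23 with y² ≡ rhs.
  x = 0: rhs = 0, matching y values: 0 (1 points).
  x = 1: rhs = 16, matching y values: 4, 19 (2 points).
  x = 2: rhs = 15, matching y values: none (0 points).
  x = 3: rhs = 3, matching y values: 7, 16 (2 points).
  x = 4: rhs = 9, matching y values: 3, 20 (2 points).
  x = 5: rhs = 16, matching y values: 4, 19 (2 points).
  x = 6: rhs = 7, matching y values: none (0 points).
  x = 7: rhs = 11, matching y values: none (0 points).
  x = 8: rhs = 11, matching y values: none (0 points).
  x = 9: rhs = 13, matching y values: 6, 17 (2 points).
  x = 10: rhs = 0, matching y values: 0 (1 points).
  x = 11: rhs = 1, matching y values: 1, 22 (2 points).
  x = 12: rhs = 22, matching y values: none (0 points).
  x = 13: rhs = 0, matching y values: 0 (1 points).
  x = 14: rhs = 10, matching y values: none (0 points).
  x = 15: rhs = 12, matching y values: 9, 14 (2 points).
  x = 16: rhs = 12, matching y values: 9, 14 (2 points).
  x = 17: rhs = 16, matching y values: 4, 19 (2 points).
  x = 18: rhs = 7, matching y values: none (0 points).
  x = 19: rhs = 14, matching y values: none (0 points).
  x = 20: rhs = 20, matching y values: none (0 points).
  x = 21: rhs = 8, matching y values: 10, 13 (2 points).
  x = 22: rhs = 7, matching y values: none (0 points).
Total affine count: 23.
Full point count |E(F_23)| = 23 + 1 = 24.
Hasse bound: |24 − (23+1)| = |0| = 0 ≤ 2√23 ≈ 9.5917 ✓.


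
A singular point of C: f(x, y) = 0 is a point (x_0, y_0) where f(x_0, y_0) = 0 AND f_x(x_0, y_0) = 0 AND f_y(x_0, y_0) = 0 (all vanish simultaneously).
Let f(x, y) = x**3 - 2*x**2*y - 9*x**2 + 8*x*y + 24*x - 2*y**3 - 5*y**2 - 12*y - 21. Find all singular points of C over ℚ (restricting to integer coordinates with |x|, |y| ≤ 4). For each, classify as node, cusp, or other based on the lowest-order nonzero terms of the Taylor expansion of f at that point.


Singular points: {(2, -1)}; classification: node.

Compute partial derivatives:
  f_x = 3*x**2 - 4*x*y - 18*x + 8*y + 24.
  f_y = -2*x**2 + 8*x - 6*y**2 - 10*y - 12.
Scan x_0 ∈ {−4, ..., 4}. For each x_0, f_y(x_0, y) is a polynomial in y; find its integer roots y ∈ {−4, ..., 4}, then test f_x and f at those candidates.
  x = -4: f_y(-4, y) = -6*y**2 - 10*y - 76; no integer root y with |y| ≤ 4.
  x = -3: f_y(-3, y) = -6*y**2 - 10*y - 54; no integer root y with |y| ≤ 4.
  x = -2: f_y(-2, y) = -6*y**2 - 10*y - 36; no integer root y with |y| ≤ 4.
  x = -1: f_y(-1, y) = -6*y**2 - 10*y - 22; no integer root y with |y| ≤ 4.
  x = 0: f_y(0, y) = -6*y**2 - 10*y - 12; no integer root y with |y| ≤ 4.
  x = 1: f_y(1, y) = -6*y**2 - 10*y - 6; no integer root y with |y| ≤ 4.
  x = 2: f_y(2, y) = -6*y**2 - 10*y - 4; vanishes at y ∈ {-1}. (2, -1): f_x = 0, f = 0 — SINGULAR.
  x = 3: f_y(3, y) = -6*y**2 - 10*y - 6; no integer root y with |y| ≤ 4.
  x = 4: f_y(4, y) = -6*y**2 - 10*y - 12; no integer root y with |y| ≤ 4.
Only singular point on the grid: (2, -1).
Classify: substitute x = 2 + u, y = -1 + v and expand: f = u**3 - 2*u**2*v - u**2 - 2*v**3 + v**2.
No constant or linear terms (consistent with a singular point). Quadratic part: -u**2 + v**2. Cubic part: u**3 - 2*u**2*v - 2*v**3.
The quadratic part v**2 - u**2 = (v − u)(v + u) splits into two distinct linear factors, so there are two distinct tangent lines y − -1 = ±(x − 2) — this is a node (ordinary double point).
Classification: node.


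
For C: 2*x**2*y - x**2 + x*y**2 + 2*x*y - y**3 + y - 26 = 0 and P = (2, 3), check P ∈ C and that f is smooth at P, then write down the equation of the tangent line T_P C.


Tangent line at P: 35*x - 2*y - 64 = 0.

Step 1: f(2, 3) = 0, so P lies on C.
Step 2: partial derivatives
  f_x(x, y) = 4*x*y - 2*x + y**2 + 2*y, f_y(x, y) = 2*x**2 + 2*x*y + 2*x - 3*y**2 + 1.
  f_x(P) = 35, f_y(P) = -2 (gradient nonzero, so P is smooth).
Step 3: tangent line at P: 35·(x − 2) + -2·(y − 3) = 0.
Expanding: 35*x - 2*y - 64 = 0.


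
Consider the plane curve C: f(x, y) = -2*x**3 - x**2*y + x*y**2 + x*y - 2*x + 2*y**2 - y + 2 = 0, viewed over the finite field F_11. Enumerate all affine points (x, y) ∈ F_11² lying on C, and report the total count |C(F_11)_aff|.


Affine F_11-points: {(1, 1), (1, 3), (2, 10), (5, 6), (5, 8), (7, 2), (7, 4), (9, 0)}; count = 8.

For each of the 121 pairs (x, y) ∈ F_11², evaluate f(x, y) mod 11. Record the zeros.
  x = 0: [0↦2, 1↦3, 2↦8, 3↦6, 4↦8, 5↦3, 6↦2, 7↦5, 8↦1, 9↦1, 10↦5]  zeros at y ∈ ∅
  x = 1: [0↦9, 1↦0, 2↦8, 3↦0, 4↦9, 5↦2, 6↦1, 7↦6, 8↦6, 9↦1, 10↦2]  zeros at y ∈ {1, 3}
  x = 2: [0↦4, 1↦5, 2↦3, 3↦9, 4↦1, 5↦1, 6↦9, 7↦3, 8↦5, 9↦4, 10↦0]  zeros at y ∈ {10}
  x = 3: [0↦8, 1↦6, 2↦3, 3↦10, 4↦5, 5↦10, 6↦3, 7↦6, 8↦8, 9↦9, 10↦9]  zeros at y ∈ ∅
  x = 4: [0↦9, 1↦2, 2↦7, 3↦2, 4↦9, 5↦6, 6↦4, 7↦3, 8↦3, 9↦4, 10↦6]  zeros at y ∈ ∅
  x = 5: [0↦6, 1↦3, 2↦3, 3↦6, 4↦1, 5↦10, 6↦0, 7↦4, 8↦0, 9↦10, 10↦1]  zeros at y ∈ {6, 8}
  x = 6: [0↦9, 1↦8, 2↦1, 3↦10, 4↦2, 5↦10, 6↦1, 7↦8, 8↦9, 9↦4, 10↦4]  zeros at y ∈ ∅
  x = 7: [0↦6, 1↦5, 2↦0, 3↦2, 4↦0, 5↦5, 6↦6, 7↦3, 8↦7, 9↦7, 10↦3]  zeros at y ∈ {2, 4}
  x = 8: [0↦7, 1↦4, 2↦10, 3↦3, 4↦5, 5↦5, 6↦3, 7↦10, 8↦4, 9↦7, 10↦8]  zeros at y ∈ ∅
  x = 9: [0↦0, 1↦4, 2↦8, 3↦1, 4↦5, 5↦9, 6↦2, 7↦6, 8↦10, 9↦3, 10↦7]  zeros at y ∈ {0}
  x = 10: [0↦6, 1↦4, 2↦4, 3↦6, 4↦10, 5↦5, 6↦2, 7↦1, 8↦2, 9↦5, 10↦10]  zeros at y ∈ ∅
Collecting zeros: affine points = {(1, 1), (1, 3), (2, 10), (5, 6), (5, 8), (7, 2), (7, 4), (9, 0)}.
Total count |C(F_11)_aff| = 8.


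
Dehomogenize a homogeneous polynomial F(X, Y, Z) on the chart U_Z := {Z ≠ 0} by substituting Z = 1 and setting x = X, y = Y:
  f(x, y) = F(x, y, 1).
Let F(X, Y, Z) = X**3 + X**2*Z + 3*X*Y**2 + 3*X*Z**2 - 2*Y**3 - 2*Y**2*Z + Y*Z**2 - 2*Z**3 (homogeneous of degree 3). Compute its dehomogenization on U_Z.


f(x, y) = x**3 + x**2 + 3*x*y**2 + 3*x - 2*y**3 - 2*y**2 + y - 2

On U_Z we set Z = 1. Each monomial c·X^i·Y^j·Z^k in F becomes c·x^i·y^j·1^k = c·x^i·y^j.
Substituting Z = 1: F(X, Y, 1) = x**3 + x**2 + 3*x*y**2 + 3*x - 2*y**3 - 2*y**2 + y - 2.
Note: deg(f) ≤ deg(F) = 3; strict inequality happens when F is divisible by Z (lost terms).


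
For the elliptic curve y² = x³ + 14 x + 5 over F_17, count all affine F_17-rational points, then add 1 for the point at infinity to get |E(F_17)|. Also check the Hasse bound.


Affine points = {(5, 8), (5, 9), (6, 4), (6, 13), (7, 2), (7, 15), (8, 0), (13, 2), (13, 15), (14, 2), (14, 15)}; affine count = 11; |E(F_17)| = 12.

Discriminant check: Δ ∝ 4a³ + 27b² = 4·14³ + 27·5² = 4·2744 + 27·25 ≡ 6 (mod 17). Nonzero ⇒ E is nonsingular.
For each x ∈ F_17, compute rhs = x³ + 14·x + 5 mod 17, then count y ∈ F_17 with y² ≡ rhs.
  x = 0: rhs = 5, matching y values: none (0 points).
  x = 1: rhs = 3, matching y values: none (0 points).
  x = 2: rhs = 7, matching y values: none (0 points).
  x = 3: rhs = 6, matching y values: none (0 points).
  x = 4: rhs = 6, matching y values: none (0 points).
  x = 5: rhs = 13, matching y values: 8, 9 (2 points).
  x = 6: rhs = 16, matching y values: 4, 13 (2 points).
  x = 7: rhs = 4, matching y values: 2, 15 (2 points).
  x = 8: rhs = 0, matching y values: 0 (1 points).
  x = 9: rhs = 10, matching y values: none (0 points).
  x = 10: rhs = 6, matching y values: none (0 points).
  x = 11: rhs = 11, matching y values: none (0 points).
  x = 12: rhs = 14, matching y values: none (0 points).
  x = 13: rhs = 4, matching y values: 2, 15 (2 points).
  x = 14: rhs = 4, matching y values: 2, 15 (2 points).
  x = 15: rhs = 3, matching y values: none (0 points).
  x = 16: rhs = 7, matching y values: none (0 points).
Total affine count: 11.
Full point count |E(F_17)| = 11 + 1 = 12.
Hasse bound: |12 − (17+1)| = |-6| = 6 ≤ 2√17 ≈ 8.2462 ✓.


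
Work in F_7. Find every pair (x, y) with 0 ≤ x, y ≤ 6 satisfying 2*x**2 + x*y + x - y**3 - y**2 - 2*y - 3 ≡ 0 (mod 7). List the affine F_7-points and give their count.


Affine F_7-points: {(0, 1), (0, 4), (1, 0), (1, 2), (1, 4), (2, 0), (2, 6), (5, 6), (6, 1)}; count = 9.

For each of the 49 pairs (x, y) ∈ F_7², evaluate f(x, y) mod 7. Record the zeros.
  x = 0: [0↦4, 1↦0, 2↦2, 3↦4, 4↦0, 5↦5, 6↦6]  zeros at y ∈ {1, 4}
  x = 1: [0↦0, 1↦4, 2↦0, 3↦3, 4↦0, 5↦6, 6↦1]  zeros at y ∈ {0, 2, 4}
  x = 2: [0↦0, 1↦5, 2↦2, 3↦6, 4↦4, 5↦4, 6↦0]  zeros at y ∈ {0, 6}
  x = 3: [0↦4, 1↦3, 2↦1, 3↦6, 4↦5, 5↦6, 6↦3]  zeros at y ∈ ∅
  x = 4: [0↦5, 1↦5, 2↦4, 3↦3, 4↦3, 5↦5, 6↦3]  zeros at y ∈ ∅
  x = 5: [0↦3, 1↦4, 2↦4, 3↦4, 4↦5, 5↦1, 6↦0]  zeros at y ∈ {6}
  x = 6: [0↦5, 1↦0, 2↦1, 3↦2, 4↦4, 5↦1, 6↦1]  zeros at y ∈ {1}
Collecting zeros: affine points = {(0, 1), (0, 4), (1, 0), (1, 2), (1, 4), (2, 0), (2, 6), (5, 6), (6, 1)}.
Total count |C(F_7)_aff| = 9.
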